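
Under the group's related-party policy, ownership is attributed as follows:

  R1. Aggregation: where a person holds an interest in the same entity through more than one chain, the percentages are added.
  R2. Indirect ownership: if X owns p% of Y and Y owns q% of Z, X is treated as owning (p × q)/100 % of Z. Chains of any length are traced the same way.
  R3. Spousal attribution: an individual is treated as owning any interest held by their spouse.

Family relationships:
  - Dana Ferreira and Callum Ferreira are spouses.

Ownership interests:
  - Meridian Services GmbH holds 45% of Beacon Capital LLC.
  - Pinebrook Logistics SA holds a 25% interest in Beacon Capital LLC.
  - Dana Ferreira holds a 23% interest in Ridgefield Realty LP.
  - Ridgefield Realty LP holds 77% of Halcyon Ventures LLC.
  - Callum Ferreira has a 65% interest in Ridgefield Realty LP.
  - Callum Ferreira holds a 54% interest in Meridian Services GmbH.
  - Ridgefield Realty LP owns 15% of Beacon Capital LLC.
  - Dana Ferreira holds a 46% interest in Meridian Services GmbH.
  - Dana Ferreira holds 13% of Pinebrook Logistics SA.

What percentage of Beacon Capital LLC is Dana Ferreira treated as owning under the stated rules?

By spousal attribution (R3), Dana Ferreira is treated as also owning Callum Ferreira's interest in Ridgefield Realty LP, giving 23% + 65% = 88%.
By spousal attribution (R3), Dana Ferreira is treated as also owning Callum Ferreira's interest in Meridian Services GmbH, giving 46% + 54% = 100%.
Chain via Ridgefield Realty LP (R2): 88% × 15% = 13.2% of Beacon Capital LLC.
Chain via Pinebrook Logistics SA (R2): 13% × 25% = 3.25% of Beacon Capital LLC.
Chain via Meridian Services GmbH (R2): 100% × 45% = 45% of Beacon Capital LLC.
Aggregating (R1): 13.2% + 3.25% + 45% = 61.45%.

61.45%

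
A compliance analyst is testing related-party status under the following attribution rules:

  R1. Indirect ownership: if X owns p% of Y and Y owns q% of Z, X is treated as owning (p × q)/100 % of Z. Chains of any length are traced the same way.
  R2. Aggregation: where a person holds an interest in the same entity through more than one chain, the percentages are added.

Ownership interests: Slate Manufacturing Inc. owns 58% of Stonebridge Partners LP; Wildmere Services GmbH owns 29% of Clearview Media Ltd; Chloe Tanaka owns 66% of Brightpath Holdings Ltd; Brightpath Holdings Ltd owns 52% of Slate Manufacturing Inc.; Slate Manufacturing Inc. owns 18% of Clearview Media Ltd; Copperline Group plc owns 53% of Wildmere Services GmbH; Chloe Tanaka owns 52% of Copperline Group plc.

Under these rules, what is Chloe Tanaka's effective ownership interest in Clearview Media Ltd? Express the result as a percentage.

14.17%

Chain via Brightpath Holdings Ltd → Slate Manufacturing Inc. (R1): 66% × 52% × 18% = 6.1776% of Clearview Media Ltd.
Chain via Copperline Group plc → Wildmere Services GmbH (R1): 52% × 53% × 29% = 7.9924% of Clearview Media Ltd.
Aggregating (R2): 6.1776% + 7.9924% = 14.17%.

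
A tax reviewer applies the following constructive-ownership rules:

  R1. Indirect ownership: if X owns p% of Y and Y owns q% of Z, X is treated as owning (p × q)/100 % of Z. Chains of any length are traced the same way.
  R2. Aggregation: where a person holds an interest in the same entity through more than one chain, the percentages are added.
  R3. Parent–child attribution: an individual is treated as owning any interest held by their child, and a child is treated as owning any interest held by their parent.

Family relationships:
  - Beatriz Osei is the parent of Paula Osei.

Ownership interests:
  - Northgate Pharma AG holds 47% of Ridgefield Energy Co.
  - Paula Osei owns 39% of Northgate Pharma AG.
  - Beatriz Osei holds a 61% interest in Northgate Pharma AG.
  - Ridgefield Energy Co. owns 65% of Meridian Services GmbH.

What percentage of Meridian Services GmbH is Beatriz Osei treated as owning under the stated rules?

30.55%

By parent–child attribution (R3), Beatriz Osei is treated as also owning Paula Osei's interest in Northgate Pharma AG, giving 61% + 39% = 100%.
Chain via Northgate Pharma AG → Ridgefield Energy Co. (R1): 100% × 47% × 65% = 30.55% of Meridian Services GmbH.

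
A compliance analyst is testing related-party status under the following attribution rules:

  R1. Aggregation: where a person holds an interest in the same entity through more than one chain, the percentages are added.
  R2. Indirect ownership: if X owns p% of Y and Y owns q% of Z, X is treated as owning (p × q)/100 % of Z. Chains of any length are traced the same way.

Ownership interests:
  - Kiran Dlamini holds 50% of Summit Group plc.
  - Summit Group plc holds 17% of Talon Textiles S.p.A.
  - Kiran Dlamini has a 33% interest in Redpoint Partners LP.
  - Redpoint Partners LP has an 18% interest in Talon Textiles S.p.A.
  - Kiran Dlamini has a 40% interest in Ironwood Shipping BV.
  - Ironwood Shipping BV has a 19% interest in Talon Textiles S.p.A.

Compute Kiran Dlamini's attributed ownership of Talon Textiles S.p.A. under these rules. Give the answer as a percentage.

22.04%

Chain via Summit Group plc (R2): 50% × 17% = 8.5% of Talon Textiles S.p.A.
Chain via Redpoint Partners LP (R2): 33% × 18% = 5.94% of Talon Textiles S.p.A.
Chain via Ironwood Shipping BV (R2): 40% × 19% = 7.6% of Talon Textiles S.p.A.
Aggregating (R1): 8.5% + 5.94% + 7.6% = 22.04%.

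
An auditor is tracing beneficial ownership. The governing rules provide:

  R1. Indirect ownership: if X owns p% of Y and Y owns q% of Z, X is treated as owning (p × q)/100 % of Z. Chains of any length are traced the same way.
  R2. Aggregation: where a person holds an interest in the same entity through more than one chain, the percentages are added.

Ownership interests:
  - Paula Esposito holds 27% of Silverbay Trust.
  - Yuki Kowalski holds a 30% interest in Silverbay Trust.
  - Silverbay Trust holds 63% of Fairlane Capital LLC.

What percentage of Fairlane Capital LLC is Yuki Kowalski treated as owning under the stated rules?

18.9%

Chain via Silverbay Trust (R1): 30% × 63% = 18.9% of Fairlane Capital LLC.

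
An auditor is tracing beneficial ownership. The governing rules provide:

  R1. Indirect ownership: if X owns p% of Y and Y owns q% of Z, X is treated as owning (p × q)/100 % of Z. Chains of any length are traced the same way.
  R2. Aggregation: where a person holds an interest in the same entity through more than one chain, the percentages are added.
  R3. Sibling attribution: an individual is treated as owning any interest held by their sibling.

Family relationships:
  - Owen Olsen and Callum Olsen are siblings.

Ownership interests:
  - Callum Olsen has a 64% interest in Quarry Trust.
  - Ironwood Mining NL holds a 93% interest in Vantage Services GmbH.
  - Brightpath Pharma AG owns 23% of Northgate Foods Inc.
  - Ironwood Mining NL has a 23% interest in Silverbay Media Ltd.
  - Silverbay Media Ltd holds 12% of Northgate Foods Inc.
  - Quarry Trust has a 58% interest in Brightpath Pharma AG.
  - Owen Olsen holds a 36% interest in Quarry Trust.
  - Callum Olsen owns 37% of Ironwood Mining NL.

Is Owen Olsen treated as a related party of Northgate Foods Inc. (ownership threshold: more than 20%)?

By sibling attribution (R3), Owen Olsen is treated as also owning Callum Olsen's interest in Quarry Trust, giving 36% + 64% = 100%.
By sibling attribution (R3), Owen Olsen is treated as owning Callum Olsen's 37% interest in Ironwood Mining NL.
Chain via Quarry Trust → Brightpath Pharma AG (R1): 100% × 58% × 23% = 13.34% of Northgate Foods Inc.
Chain via Ironwood Mining NL → Silverbay Media Ltd (R1): 37% × 23% × 12% = 1.0212% of Northgate Foods Inc.
Aggregating (R2): 13.34% + 1.0212% = 14.3612%.
14.3612% does not exceed the 20% threshold, so Owen is not a related party to Northgate Foods Inc.

No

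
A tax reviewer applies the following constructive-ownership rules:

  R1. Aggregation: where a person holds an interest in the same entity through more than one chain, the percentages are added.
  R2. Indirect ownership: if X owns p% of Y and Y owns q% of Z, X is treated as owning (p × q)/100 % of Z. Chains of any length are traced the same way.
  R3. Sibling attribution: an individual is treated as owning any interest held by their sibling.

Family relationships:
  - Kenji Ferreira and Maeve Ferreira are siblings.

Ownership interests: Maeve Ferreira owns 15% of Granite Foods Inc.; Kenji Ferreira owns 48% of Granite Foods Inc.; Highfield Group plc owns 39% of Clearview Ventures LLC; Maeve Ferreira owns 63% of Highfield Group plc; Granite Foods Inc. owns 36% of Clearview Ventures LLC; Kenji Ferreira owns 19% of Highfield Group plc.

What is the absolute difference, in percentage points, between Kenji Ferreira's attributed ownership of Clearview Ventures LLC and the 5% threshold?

49.66

By sibling attribution (R3), Kenji Ferreira is treated as also owning Maeve Ferreira's interest in Granite Foods Inc, giving 48% + 15% = 63%.
By sibling attribution (R3), Kenji Ferreira is treated as also owning Maeve Ferreira's interest in Highfield Group plc, giving 19% + 63% = 82%.
Chain via Granite Foods Inc. (R2): 63% × 36% = 22.68% of Clearview Ventures LLC.
Chain via Highfield Group plc (R2): 82% × 39% = 31.98% of Clearview Ventures LLC.
Aggregating (R1): 22.68% + 31.98% = 54.66%.
54.66% exceeds the 5% threshold by 49.66 percentage points.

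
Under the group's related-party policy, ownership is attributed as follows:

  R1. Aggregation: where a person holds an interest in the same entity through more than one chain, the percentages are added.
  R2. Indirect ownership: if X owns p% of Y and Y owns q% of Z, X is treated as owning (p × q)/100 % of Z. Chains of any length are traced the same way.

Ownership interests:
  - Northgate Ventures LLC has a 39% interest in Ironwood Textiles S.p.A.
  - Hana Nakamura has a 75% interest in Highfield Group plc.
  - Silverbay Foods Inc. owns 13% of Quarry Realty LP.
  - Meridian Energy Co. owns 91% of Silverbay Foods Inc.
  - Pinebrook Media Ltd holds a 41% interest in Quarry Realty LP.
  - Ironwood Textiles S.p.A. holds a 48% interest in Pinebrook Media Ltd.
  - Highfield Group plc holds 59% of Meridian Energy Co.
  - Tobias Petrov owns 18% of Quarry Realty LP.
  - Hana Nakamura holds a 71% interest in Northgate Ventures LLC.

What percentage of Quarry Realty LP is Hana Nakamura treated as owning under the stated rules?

10.684167%

Chain via Highfield Group plc → Meridian Energy Co. → Silverbay Foods Inc. (R2): 75% × 59% × 91% × 13% = 5.234775% of Quarry Realty LP.
Chain via Northgate Ventures LLC → Ironwood Textiles S.p.A. → Pinebrook Media Ltd (R2): 71% × 39% × 48% × 41% = 5.449392% of Quarry Realty LP.
Aggregating (R1): 5.234775% + 5.449392% = 10.684167%.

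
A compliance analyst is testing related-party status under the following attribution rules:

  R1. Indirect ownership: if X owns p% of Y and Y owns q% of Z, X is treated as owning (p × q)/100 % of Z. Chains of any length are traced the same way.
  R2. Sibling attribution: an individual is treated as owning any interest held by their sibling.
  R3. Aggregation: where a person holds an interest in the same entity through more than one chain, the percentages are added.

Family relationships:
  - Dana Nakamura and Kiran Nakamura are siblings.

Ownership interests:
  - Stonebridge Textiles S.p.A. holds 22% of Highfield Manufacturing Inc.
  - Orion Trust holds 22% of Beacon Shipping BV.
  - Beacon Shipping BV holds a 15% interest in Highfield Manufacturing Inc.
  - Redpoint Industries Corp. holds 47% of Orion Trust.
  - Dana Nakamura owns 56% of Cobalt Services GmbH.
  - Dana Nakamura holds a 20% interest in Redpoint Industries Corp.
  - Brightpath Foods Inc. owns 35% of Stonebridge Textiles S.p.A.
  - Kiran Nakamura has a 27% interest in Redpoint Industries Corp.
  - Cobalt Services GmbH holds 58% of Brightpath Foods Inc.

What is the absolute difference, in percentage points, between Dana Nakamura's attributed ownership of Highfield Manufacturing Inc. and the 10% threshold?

By sibling attribution (R2), Dana Nakamura is treated as also owning Kiran Nakamura's interest in Redpoint Industries Corp, giving 20% + 27% = 47%.
Chain via Cobalt Services GmbH → Brightpath Foods Inc. → Stonebridge Textiles S.p.A. (R1): 56% × 58% × 35% × 22% = 2.50096% of Highfield Manufacturing Inc.
Chain via Redpoint Industries Corp. → Orion Trust → Beacon Shipping BV (R1): 47% × 47% × 22% × 15% = 0.72897% of Highfield Manufacturing Inc.
Aggregating (R3): 2.50096% + 0.72897% = 3.22993%.
3.22993% falls short of the 10% threshold by 6.77007 percentage points.

6.77007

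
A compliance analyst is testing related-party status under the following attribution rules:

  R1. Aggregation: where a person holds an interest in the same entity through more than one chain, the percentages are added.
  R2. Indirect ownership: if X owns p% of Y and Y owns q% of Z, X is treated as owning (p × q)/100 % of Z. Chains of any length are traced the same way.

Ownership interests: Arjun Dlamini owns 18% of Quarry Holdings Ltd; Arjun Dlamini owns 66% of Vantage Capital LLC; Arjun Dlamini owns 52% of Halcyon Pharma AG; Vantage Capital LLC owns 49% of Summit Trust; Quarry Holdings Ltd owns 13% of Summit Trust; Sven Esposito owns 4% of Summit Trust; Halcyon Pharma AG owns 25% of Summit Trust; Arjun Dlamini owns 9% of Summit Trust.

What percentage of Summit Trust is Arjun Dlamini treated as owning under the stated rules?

56.68%

Chain via Quarry Holdings Ltd (R2): 18% × 13% = 2.34% of Summit Trust.
Chain via Halcyon Pharma AG (R2): 52% × 25% = 13% of Summit Trust.
Chain via Vantage Capital LLC (R2): 66% × 49% = 32.34% of Summit Trust.
Direct interest in Summit Trust: 9%.
Aggregating (R1): 2.34% + 13% + 32.34% + 9% = 56.68%.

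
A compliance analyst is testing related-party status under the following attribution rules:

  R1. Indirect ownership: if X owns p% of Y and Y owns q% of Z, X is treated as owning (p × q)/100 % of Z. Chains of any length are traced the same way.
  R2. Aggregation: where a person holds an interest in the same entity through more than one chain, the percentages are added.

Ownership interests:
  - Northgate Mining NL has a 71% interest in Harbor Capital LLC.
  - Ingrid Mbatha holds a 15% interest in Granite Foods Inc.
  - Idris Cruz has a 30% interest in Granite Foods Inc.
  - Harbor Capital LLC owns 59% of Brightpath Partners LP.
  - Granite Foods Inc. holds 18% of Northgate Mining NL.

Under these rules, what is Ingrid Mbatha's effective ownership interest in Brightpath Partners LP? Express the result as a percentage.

Chain via Granite Foods Inc. → Northgate Mining NL → Harbor Capital LLC (R1): 15% × 18% × 71% × 59% = 1.13103% of Brightpath Partners LP.

1.13103%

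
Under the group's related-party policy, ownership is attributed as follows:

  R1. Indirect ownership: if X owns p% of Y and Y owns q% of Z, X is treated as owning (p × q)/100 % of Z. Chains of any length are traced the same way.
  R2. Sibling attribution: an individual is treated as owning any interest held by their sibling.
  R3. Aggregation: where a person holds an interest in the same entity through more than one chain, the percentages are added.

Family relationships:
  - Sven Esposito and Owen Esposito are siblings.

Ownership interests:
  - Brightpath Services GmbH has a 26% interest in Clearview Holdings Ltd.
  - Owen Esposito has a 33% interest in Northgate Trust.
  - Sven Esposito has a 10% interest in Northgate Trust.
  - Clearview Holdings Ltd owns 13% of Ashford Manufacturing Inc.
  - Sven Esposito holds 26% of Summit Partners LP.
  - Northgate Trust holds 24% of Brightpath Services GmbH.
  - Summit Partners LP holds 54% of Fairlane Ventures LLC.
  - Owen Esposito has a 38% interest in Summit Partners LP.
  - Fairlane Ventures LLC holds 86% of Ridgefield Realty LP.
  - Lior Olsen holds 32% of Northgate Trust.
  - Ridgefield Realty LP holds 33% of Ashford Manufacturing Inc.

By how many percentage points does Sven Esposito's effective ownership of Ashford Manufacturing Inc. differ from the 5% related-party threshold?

By sibling attribution (R2), Sven Esposito is treated as also owning Owen Esposito's interest in Summit Partners LP, giving 26% + 38% = 64%.
By sibling attribution (R2), Sven Esposito is treated as also owning Owen Esposito's interest in Northgate Trust, giving 10% + 33% = 43%.
Chain via Summit Partners LP → Fairlane Ventures LLC → Ridgefield Realty LP (R1): 64% × 54% × 86% × 33% = 9.808128% of Ashford Manufacturing Inc.
Chain via Northgate Trust → Brightpath Services GmbH → Clearview Holdings Ltd (R1): 43% × 24% × 26% × 13% = 0.348816% of Ashford Manufacturing Inc.
Aggregating (R3): 9.808128% + 0.348816% = 10.156944%.
10.156944% exceeds the 5% threshold by 5.156944 percentage points.

5.156944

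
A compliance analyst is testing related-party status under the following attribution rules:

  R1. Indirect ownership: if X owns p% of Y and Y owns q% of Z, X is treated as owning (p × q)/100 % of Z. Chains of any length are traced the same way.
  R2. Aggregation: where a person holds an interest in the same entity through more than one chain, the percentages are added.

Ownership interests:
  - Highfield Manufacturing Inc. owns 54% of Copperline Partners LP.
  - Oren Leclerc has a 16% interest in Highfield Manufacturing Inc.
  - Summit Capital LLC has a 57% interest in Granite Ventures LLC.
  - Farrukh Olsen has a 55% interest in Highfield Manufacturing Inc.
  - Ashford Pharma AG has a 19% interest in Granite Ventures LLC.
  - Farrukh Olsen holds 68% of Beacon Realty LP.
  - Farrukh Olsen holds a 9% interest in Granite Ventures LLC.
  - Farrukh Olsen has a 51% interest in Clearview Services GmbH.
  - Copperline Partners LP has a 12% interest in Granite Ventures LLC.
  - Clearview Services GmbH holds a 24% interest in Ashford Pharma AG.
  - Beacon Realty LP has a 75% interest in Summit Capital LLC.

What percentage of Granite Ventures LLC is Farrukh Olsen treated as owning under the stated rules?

43.9596%

Chain via Highfield Manufacturing Inc. → Copperline Partners LP (R1): 55% × 54% × 12% = 3.564% of Granite Ventures LLC.
Chain via Clearview Services GmbH → Ashford Pharma AG (R1): 51% × 24% × 19% = 2.3256% of Granite Ventures LLC.
Chain via Beacon Realty LP → Summit Capital LLC (R1): 68% × 75% × 57% = 29.07% of Granite Ventures LLC.
Direct interest in Granite Ventures LLC: 9%.
Aggregating (R2): 3.564% + 2.3256% + 29.07% + 9% = 43.9596%.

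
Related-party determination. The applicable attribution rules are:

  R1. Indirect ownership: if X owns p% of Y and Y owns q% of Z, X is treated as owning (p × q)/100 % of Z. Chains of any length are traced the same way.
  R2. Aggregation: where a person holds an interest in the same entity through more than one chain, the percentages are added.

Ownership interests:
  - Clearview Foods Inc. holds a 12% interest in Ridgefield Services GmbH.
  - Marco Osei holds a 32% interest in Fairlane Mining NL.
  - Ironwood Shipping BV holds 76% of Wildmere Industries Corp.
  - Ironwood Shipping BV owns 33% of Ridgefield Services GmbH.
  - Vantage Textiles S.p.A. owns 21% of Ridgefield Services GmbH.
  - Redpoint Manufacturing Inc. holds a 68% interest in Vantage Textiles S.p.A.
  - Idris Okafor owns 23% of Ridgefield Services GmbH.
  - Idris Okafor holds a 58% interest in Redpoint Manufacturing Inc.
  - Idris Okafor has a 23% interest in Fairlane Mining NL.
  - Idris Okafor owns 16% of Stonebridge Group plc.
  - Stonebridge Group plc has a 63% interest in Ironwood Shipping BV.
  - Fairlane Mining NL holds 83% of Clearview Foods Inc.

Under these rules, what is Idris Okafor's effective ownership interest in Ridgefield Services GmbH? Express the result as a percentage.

36.8996%

Chain via Stonebridge Group plc → Ironwood Shipping BV (R1): 16% × 63% × 33% = 3.3264% of Ridgefield Services GmbH.
Chain via Redpoint Manufacturing Inc. → Vantage Textiles S.p.A. (R1): 58% × 68% × 21% = 8.2824% of Ridgefield Services GmbH.
Chain via Fairlane Mining NL → Clearview Foods Inc. (R1): 23% × 83% × 12% = 2.2908% of Ridgefield Services GmbH.
Direct interest in Ridgefield Services GmbH: 23%.
Aggregating (R2): 3.3264% + 8.2824% + 2.2908% + 23% = 36.8996%.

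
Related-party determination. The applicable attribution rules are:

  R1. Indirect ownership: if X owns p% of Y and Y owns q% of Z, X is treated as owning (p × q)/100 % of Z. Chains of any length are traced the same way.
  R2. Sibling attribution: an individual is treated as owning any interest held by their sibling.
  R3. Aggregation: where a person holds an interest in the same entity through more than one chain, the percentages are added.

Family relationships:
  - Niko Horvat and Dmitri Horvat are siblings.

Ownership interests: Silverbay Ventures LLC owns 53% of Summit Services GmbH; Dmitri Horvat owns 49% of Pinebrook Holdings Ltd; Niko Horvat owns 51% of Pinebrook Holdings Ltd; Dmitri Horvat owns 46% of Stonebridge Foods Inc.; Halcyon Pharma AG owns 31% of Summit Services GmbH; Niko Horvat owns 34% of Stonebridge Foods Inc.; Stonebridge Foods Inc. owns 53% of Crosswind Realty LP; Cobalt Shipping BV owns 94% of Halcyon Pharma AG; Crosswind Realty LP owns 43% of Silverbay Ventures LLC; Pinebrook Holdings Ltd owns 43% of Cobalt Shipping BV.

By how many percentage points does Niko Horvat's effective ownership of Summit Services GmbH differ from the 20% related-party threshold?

2.19316

By sibling attribution (R2), Niko Horvat is treated as also owning Dmitri Horvat's interest in Stonebridge Foods Inc, giving 34% + 46% = 80%.
By sibling attribution (R2), Niko Horvat is treated as also owning Dmitri Horvat's interest in Pinebrook Holdings Ltd, giving 51% + 49% = 100%.
Chain via Stonebridge Foods Inc. → Crosswind Realty LP → Silverbay Ventures LLC (R1): 80% × 53% × 43% × 53% = 9.66296% of Summit Services GmbH.
Chain via Pinebrook Holdings Ltd → Cobalt Shipping BV → Halcyon Pharma AG (R1): 100% × 43% × 94% × 31% = 12.5302% of Summit Services GmbH.
Aggregating (R3): 9.66296% + 12.5302% = 22.19316%.
22.19316% exceeds the 20% threshold by 2.19316 percentage points.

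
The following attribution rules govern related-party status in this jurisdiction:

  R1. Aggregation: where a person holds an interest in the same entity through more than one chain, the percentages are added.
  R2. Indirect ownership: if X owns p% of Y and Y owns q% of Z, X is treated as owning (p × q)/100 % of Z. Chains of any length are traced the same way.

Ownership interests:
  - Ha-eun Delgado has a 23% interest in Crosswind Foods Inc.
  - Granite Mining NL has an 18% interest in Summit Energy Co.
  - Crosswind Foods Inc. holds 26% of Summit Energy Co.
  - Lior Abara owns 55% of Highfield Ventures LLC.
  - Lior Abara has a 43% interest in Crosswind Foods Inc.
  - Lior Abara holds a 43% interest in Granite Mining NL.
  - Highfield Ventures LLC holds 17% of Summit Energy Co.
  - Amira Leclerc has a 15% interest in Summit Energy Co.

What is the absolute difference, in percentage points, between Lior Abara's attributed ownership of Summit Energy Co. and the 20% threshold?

8.27

Chain via Highfield Ventures LLC (R2): 55% × 17% = 9.35% of Summit Energy Co.
Chain via Granite Mining NL (R2): 43% × 18% = 7.74% of Summit Energy Co.
Chain via Crosswind Foods Inc. (R2): 43% × 26% = 11.18% of Summit Energy Co.
Aggregating (R1): 9.35% + 7.74% + 11.18% = 28.27%.
28.27% exceeds the 20% threshold by 8.27 percentage points.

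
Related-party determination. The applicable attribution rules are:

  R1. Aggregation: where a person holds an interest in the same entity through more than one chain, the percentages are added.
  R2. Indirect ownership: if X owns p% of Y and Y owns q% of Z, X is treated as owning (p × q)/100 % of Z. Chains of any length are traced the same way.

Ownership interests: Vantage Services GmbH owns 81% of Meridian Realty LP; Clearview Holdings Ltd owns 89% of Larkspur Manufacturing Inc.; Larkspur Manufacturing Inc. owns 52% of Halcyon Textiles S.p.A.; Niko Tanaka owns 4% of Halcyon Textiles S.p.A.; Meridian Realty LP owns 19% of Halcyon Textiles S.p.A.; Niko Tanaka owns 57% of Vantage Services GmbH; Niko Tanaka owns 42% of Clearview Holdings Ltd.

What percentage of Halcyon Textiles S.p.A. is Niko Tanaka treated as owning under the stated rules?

32.2099%

Chain via Clearview Holdings Ltd → Larkspur Manufacturing Inc. (R2): 42% × 89% × 52% = 19.4376% of Halcyon Textiles S.p.A.
Chain via Vantage Services GmbH → Meridian Realty LP (R2): 57% × 81% × 19% = 8.7723% of Halcyon Textiles S.p.A.
Direct interest in Halcyon Textiles S.p.A: 4%.
Aggregating (R1): 19.4376% + 8.7723% + 4% = 32.2099%.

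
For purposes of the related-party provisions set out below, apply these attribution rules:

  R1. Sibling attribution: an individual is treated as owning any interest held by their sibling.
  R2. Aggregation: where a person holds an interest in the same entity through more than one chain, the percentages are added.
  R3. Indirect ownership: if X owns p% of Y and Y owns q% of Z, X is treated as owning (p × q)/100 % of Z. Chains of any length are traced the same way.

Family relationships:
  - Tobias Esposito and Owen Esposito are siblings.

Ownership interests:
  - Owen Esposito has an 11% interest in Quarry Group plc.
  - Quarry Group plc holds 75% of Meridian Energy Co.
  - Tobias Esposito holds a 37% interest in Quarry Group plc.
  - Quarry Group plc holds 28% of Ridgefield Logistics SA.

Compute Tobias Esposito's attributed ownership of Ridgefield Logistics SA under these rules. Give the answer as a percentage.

13.44%

By sibling attribution (R1), Tobias Esposito is treated as also owning Owen Esposito's interest in Quarry Group plc, giving 37% + 11% = 48%.
Chain via Quarry Group plc (R3): 48% × 28% = 13.44% of Ridgefield Logistics SA.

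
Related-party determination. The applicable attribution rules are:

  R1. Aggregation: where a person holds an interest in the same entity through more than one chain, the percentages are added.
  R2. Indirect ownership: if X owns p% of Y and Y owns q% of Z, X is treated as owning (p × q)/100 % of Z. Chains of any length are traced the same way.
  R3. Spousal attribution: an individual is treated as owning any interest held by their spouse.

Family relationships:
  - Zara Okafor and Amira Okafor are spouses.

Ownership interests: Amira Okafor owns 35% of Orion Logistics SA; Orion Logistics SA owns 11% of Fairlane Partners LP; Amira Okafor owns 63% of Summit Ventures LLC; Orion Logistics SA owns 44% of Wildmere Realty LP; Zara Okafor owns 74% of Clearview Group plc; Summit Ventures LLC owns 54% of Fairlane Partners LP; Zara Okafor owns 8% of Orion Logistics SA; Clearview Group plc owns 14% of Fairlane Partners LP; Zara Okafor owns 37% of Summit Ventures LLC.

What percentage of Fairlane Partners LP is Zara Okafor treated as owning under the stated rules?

69.09%

By spousal attribution (R3), Zara Okafor is treated as also owning Amira Okafor's interest in Orion Logistics SA, giving 8% + 35% = 43%.
By spousal attribution (R3), Zara Okafor is treated as also owning Amira Okafor's interest in Summit Ventures LLC, giving 37% + 63% = 100%.
Chain via Orion Logistics SA (R2): 43% × 11% = 4.73% of Fairlane Partners LP.
Chain via Clearview Group plc (R2): 74% × 14% = 10.36% of Fairlane Partners LP.
Chain via Summit Ventures LLC (R2): 100% × 54% = 54% of Fairlane Partners LP.
Aggregating (R1): 4.73% + 10.36% + 54% = 69.09%.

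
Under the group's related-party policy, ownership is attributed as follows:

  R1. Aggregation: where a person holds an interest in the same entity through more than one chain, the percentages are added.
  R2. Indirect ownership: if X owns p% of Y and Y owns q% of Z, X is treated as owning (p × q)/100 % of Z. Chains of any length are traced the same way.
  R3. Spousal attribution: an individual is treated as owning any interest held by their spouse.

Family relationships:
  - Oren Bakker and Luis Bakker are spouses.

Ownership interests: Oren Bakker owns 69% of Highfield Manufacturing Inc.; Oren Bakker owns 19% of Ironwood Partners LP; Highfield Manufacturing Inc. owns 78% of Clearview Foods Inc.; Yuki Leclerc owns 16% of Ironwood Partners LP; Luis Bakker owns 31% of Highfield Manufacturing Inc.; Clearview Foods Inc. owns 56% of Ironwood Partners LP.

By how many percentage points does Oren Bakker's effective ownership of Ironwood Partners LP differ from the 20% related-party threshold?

42.68

By spousal attribution (R3), Oren Bakker is treated as also owning Luis Bakker's interest in Highfield Manufacturing Inc, giving 69% + 31% = 100%.
Chain via Highfield Manufacturing Inc. → Clearview Foods Inc. (R2): 100% × 78% × 56% = 43.68% of Ironwood Partners LP.
Direct interest in Ironwood Partners LP: 19%.
Aggregating (R1): 43.68% + 19% = 62.68%.
62.68% exceeds the 20% threshold by 42.68 percentage points.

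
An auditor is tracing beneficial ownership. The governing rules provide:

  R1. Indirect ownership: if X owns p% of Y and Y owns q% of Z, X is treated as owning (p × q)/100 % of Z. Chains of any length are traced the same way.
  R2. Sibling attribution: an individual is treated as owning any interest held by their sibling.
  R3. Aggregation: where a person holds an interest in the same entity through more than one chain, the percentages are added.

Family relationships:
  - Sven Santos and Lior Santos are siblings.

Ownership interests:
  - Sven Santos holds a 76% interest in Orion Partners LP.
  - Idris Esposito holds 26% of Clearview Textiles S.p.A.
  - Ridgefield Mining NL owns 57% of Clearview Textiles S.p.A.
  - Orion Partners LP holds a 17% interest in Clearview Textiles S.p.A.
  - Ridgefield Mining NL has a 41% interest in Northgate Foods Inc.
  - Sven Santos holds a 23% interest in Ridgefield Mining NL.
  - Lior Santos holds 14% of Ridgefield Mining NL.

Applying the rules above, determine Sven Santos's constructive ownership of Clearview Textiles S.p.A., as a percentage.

By sibling attribution (R2), Sven Santos is treated as also owning Lior Santos's interest in Ridgefield Mining NL, giving 23% + 14% = 37%.
Chain via Ridgefield Mining NL (R1): 37% × 57% = 21.09% of Clearview Textiles S.p.A.
Chain via Orion Partners LP (R1): 76% × 17% = 12.92% of Clearview Textiles S.p.A.
Aggregating (R3): 21.09% + 12.92% = 34.01%.

34.01%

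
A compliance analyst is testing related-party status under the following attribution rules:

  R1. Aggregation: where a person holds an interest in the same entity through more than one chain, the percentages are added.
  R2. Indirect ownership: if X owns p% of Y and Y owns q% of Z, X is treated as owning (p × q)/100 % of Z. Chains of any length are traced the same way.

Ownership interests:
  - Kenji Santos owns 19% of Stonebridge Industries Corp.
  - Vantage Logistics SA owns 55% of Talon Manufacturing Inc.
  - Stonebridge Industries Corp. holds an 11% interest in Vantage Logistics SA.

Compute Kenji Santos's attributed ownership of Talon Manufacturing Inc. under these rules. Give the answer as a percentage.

1.1495%

Chain via Stonebridge Industries Corp. → Vantage Logistics SA (R2): 19% × 11% × 55% = 1.1495% of Talon Manufacturing Inc.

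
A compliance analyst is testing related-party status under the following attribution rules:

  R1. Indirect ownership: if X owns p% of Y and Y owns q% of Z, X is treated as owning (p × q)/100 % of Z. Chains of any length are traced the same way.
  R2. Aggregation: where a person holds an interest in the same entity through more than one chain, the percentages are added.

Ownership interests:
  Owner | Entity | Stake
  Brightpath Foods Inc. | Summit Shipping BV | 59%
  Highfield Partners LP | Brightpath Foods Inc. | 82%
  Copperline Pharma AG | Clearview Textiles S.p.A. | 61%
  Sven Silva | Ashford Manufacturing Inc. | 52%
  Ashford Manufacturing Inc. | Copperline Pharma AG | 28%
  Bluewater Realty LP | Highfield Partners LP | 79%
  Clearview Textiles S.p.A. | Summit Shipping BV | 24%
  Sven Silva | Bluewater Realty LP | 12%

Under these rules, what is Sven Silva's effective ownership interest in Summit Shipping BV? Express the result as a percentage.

Chain via Ashford Manufacturing Inc. → Copperline Pharma AG → Clearview Textiles S.p.A. (R1): 52% × 28% × 61% × 24% = 2.131584% of Summit Shipping BV.
Chain via Bluewater Realty LP → Highfield Partners LP → Brightpath Foods Inc. (R1): 12% × 79% × 82% × 59% = 4.586424% of Summit Shipping BV.
Aggregating (R2): 2.131584% + 4.586424% = 6.718008%.

6.718008%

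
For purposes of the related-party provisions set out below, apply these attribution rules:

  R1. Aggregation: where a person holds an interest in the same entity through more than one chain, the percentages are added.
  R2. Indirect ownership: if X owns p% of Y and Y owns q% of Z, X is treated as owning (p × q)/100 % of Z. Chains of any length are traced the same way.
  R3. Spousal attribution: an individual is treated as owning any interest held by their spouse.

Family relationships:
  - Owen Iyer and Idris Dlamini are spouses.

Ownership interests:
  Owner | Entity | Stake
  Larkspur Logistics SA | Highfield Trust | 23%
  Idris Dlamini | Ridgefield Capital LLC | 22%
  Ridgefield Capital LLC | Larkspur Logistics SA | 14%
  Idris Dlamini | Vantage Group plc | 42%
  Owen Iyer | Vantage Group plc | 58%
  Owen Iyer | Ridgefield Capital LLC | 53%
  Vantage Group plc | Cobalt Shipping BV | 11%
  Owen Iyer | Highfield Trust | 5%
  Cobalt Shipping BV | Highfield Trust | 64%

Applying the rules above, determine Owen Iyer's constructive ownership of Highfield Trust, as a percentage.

14.455%

By spousal attribution (R3), Owen Iyer is treated as also owning Idris Dlamini's interest in Vantage Group plc, giving 58% + 42% = 100%.
By spousal attribution (R3), Owen Iyer is treated as also owning Idris Dlamini's interest in Ridgefield Capital LLC, giving 53% + 22% = 75%.
Chain via Vantage Group plc → Cobalt Shipping BV (R2): 100% × 11% × 64% = 7.04% of Highfield Trust.
Chain via Ridgefield Capital LLC → Larkspur Logistics SA (R2): 75% × 14% × 23% = 2.415% of Highfield Trust.
Direct interest in Highfield Trust: 5%.
Aggregating (R1): 7.04% + 2.415% + 5% = 14.455%.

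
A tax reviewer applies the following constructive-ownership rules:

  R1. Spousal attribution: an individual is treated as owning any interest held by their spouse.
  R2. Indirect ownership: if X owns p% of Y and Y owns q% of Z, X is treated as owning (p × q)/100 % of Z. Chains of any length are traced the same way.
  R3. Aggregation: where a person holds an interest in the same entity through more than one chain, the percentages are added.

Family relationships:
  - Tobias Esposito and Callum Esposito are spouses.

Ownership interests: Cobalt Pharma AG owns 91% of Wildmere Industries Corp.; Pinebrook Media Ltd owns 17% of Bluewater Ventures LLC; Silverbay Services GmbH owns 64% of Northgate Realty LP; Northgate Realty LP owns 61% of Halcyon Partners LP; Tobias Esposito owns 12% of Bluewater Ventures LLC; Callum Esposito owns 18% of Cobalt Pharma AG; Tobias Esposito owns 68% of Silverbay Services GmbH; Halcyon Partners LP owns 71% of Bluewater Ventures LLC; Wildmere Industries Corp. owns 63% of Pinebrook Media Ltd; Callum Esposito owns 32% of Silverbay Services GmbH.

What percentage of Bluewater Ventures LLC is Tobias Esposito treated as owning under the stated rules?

By spousal attribution (R1), Tobias Esposito is treated as also owning Callum Esposito's interest in Silverbay Services GmbH, giving 68% + 32% = 100%.
By spousal attribution (R1), Tobias Esposito is treated as owning Callum Esposito's 18% interest in Cobalt Pharma AG.
Chain via Silverbay Services GmbH → Northgate Realty LP → Halcyon Partners LP (R2): 100% × 64% × 61% × 71% = 27.7184% of Bluewater Ventures LLC.
Direct interest in Bluewater Ventures LLC: 12%.
Chain via Cobalt Pharma AG → Wildmere Industries Corp. → Pinebrook Media Ltd (R2): 18% × 91% × 63% × 17% = 1.754298% of Bluewater Ventures LLC.
Aggregating (R3): 27.7184% + 12% + 1.754298% = 41.472698%.

41.472698%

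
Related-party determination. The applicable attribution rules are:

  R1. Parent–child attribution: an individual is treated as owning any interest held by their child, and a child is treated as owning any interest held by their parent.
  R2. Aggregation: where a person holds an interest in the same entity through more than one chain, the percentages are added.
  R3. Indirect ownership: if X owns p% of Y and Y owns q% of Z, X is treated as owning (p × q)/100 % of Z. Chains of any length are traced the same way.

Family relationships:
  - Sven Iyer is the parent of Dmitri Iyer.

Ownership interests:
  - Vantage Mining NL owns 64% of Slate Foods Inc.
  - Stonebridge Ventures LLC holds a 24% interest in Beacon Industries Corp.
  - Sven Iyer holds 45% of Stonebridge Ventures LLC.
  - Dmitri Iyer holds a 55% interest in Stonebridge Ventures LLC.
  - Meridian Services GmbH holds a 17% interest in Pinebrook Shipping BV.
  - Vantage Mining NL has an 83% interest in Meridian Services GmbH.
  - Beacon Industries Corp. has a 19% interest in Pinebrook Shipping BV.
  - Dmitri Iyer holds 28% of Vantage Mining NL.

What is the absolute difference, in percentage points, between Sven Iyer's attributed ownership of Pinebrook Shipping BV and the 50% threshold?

41.4892

By parent–child attribution (R1), Sven Iyer is treated as also owning Dmitri Iyer's interest in Stonebridge Ventures LLC, giving 45% + 55% = 100%.
By parent–child attribution (R1), Sven Iyer is treated as owning Dmitri Iyer's 28% interest in Vantage Mining NL.
Chain via Stonebridge Ventures LLC → Beacon Industries Corp. (R3): 100% × 24% × 19% = 4.56% of Pinebrook Shipping BV.
Chain via Vantage Mining NL → Meridian Services GmbH (R3): 28% × 83% × 17% = 3.9508% of Pinebrook Shipping BV.
Aggregating (R2): 4.56% + 3.9508% = 8.5108%.
8.5108% falls short of the 50% threshold by 41.4892 percentage points.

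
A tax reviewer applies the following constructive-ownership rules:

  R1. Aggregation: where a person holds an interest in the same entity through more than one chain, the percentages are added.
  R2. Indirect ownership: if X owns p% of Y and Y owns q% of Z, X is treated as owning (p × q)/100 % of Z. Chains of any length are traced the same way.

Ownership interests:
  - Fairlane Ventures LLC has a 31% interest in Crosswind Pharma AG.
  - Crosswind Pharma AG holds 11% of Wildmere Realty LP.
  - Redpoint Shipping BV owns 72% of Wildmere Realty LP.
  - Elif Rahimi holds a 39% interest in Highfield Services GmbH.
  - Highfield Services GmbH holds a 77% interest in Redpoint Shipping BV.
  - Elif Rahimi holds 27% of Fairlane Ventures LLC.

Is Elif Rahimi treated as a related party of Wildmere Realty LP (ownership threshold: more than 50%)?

Chain via Fairlane Ventures LLC → Crosswind Pharma AG (R2): 27% × 31% × 11% = 0.9207% of Wildmere Realty LP.
Chain via Highfield Services GmbH → Redpoint Shipping BV (R2): 39% × 77% × 72% = 21.6216% of Wildmere Realty LP.
Aggregating (R1): 0.9207% + 21.6216% = 22.5423%.
22.5423% does not exceed the 50% threshold, so Elif is not a related party to Wildmere Realty LP.

No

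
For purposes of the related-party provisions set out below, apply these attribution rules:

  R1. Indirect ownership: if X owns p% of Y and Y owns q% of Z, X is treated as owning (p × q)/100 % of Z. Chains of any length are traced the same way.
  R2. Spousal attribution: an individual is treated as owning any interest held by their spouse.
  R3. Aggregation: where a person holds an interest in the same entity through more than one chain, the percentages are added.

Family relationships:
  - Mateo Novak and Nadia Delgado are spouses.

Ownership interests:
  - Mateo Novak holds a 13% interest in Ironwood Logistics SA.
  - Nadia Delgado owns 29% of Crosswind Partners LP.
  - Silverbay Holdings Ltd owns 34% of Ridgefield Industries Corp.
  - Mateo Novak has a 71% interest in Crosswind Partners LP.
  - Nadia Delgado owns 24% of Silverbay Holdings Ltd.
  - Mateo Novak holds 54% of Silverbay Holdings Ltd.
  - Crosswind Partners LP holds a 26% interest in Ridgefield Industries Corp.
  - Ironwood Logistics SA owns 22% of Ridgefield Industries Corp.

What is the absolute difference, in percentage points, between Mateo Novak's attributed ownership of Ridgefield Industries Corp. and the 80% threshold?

By spousal attribution (R2), Mateo Novak is treated as also owning Nadia Delgado's interest in Silverbay Holdings Ltd, giving 54% + 24% = 78%.
By spousal attribution (R2), Mateo Novak is treated as also owning Nadia Delgado's interest in Crosswind Partners LP, giving 71% + 29% = 100%.
Chain via Silverbay Holdings Ltd (R1): 78% × 34% = 26.52% of Ridgefield Industries Corp.
Chain via Crosswind Partners LP (R1): 100% × 26% = 26% of Ridgefield Industries Corp.
Chain via Ironwood Logistics SA (R1): 13% × 22% = 2.86% of Ridgefield Industries Corp.
Aggregating (R3): 26.52% + 26% + 2.86% = 55.38%.
55.38% falls short of the 80% threshold by 24.62 percentage points.

24.62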